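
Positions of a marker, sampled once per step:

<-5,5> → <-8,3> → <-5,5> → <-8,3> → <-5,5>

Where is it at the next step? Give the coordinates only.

<-8,3>

The jumps are <-3,-2>, <+3,+2>, <-3,-2>, <+3,+2> — a geometric progression with ratio -1.
step 5: <-5,5> + <-3,-2> → <-8,3>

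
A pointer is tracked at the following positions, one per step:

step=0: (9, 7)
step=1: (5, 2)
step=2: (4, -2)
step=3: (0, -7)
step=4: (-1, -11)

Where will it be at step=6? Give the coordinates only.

Differencing gives (-4, -5), (-1, -4), (-4, -5), (-1, -4). This is the pattern (-4, -5), (-1, -4) repeated.
step 5: apply (-4, -5) → (-5, -16)
step 6: apply (-1, -4) → (-6, -20)

(-6, -20)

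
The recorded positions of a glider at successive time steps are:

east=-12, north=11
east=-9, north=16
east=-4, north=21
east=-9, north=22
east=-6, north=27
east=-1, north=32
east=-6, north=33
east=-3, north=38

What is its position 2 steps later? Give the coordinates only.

Step-to-step displacements: (+3, +5), (+5, +5), (-5, +1), (+3, +5), (+5, +5), (-5, +1), (+3, +5) — a repeating cycle of length 3.
step 8: apply (+5, +5) → east=2, north=43
step 9: apply (-5, +1) → east=-3, north=44

east=-3, north=44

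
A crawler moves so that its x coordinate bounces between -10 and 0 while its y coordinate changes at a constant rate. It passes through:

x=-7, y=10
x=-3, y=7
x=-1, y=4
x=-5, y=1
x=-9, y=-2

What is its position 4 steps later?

The x coordinate travels 4 per step and bounces off the walls at -10 and 0.
  step 5: -9 → -7
  step 6: -7 → -3
  step 7: -3 → -1
  step 8: -1 → -5
The y coordinate changes by -3 each step: at step 8 it is -14.

x=-5, y=-14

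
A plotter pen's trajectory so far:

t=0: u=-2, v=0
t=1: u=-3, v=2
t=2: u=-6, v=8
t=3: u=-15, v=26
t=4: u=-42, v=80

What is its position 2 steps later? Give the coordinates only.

u=-366, v=728

Consecutive displacements (-1, +2), (-3, +6), (-9, +18), (-27, +54) scale by a factor of 3 each step.
step 5: u=-42, v=80 + (-81, +162) → u=-123, v=242
step 6: u=-123, v=242 + (-243, +486) → u=-366, v=728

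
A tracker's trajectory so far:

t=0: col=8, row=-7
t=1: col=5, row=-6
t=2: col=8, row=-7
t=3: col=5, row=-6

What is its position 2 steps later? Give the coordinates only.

Step-to-step displacements: (-3, +1), (+3, -1), (-3, +1); each is -1× the previous.
step 4: col=5, row=-6 + (+3, -1) → col=8, row=-7
step 5: col=8, row=-7 + (-3, +1) → col=5, row=-6

col=5, row=-6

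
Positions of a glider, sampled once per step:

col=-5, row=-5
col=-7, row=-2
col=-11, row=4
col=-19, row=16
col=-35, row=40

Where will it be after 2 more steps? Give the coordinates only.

Consecutive displacements (-2, +3), (-4, +6), (-8, +12), (-16, +24) scale by a factor of 2 each step.
step 5: col=-35, row=40 + (-32, +48) → col=-67, row=88
step 6: col=-67, row=88 + (-64, +96) → col=-131, row=184

col=-131, row=184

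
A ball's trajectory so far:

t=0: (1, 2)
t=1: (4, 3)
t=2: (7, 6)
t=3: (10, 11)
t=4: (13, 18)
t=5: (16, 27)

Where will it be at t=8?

(25, 66)

Taking differences between consecutive positions: (+3, +1), (+3, +3), (+3, +5), (+3, +7), (+3, +9). These grow by (+0, +2) each step.
step 6: (16, 27) + (+3, +11) → (19, 38)
step 7: (19, 38) + (+3, +13) → (22, 51)
step 8: (22, 51) + (+3, +15) → (25, 66)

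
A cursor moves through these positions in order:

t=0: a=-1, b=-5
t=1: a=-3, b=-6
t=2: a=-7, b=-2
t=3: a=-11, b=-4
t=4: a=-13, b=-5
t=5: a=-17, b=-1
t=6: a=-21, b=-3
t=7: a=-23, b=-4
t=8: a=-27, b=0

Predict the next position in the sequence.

The moves between consecutive positions are (-2,-1), (-4,+4), (-4,-2), (-2,-1), (-4,+4), (-4,-2), (-2,-1), (-4,+4); they repeat the 3-cycle [(-2,-1), (-4,+4), (-4,-2)].
step 9: apply (-4,-2) → a=-31, b=-2

a=-31, b=-2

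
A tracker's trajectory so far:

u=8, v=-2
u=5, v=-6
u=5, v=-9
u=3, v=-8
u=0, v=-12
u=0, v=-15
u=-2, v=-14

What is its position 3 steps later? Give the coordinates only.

The moves between consecutive positions are (-3, -4), (+0, -3), (-2, +1), (-3, -4), (+0, -3), (-2, +1); they repeat the 3-cycle [(-3, -4), (+0, -3), (-2, +1)].
step 7: apply (-3, -4) → u=-5, v=-18
step 8: apply (+0, -3) → u=-5, v=-21
step 9: apply (-2, +1) → u=-7, v=-20

u=-7, v=-20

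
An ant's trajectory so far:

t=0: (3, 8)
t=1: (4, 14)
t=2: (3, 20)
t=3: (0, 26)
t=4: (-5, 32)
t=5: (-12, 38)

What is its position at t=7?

Taking differences between consecutive positions: (+1, +6), (-1, +6), (-3, +6), (-5, +6), (-7, +6). These grow by (-2, +0) each step.
step 6: (-12, 38) + (-9, +6) → (-21, 44)
step 7: (-21, 44) + (-11, +6) → (-32, 50)

(-32, 50)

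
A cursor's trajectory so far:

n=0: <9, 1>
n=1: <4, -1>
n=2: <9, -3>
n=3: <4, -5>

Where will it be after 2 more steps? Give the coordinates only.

First: cycles through 9, 4 every 2 steps. Step 5 lands at position 1 of the cycle → 4.
Second: linear, -2 per step → -9 at step 5.

<4, -9>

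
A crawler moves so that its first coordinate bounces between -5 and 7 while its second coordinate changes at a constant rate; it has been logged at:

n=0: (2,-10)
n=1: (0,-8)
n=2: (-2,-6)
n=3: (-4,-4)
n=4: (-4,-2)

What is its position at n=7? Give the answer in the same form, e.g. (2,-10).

(2,4)

The first coordinate reflects between -5 and 7, moving 2 per step.
  step 5: -4 → -2
  step 6: -2 → 0
  step 7: 0 → 2
The second coordinate changes by +2 each step: at step 7 it is 4.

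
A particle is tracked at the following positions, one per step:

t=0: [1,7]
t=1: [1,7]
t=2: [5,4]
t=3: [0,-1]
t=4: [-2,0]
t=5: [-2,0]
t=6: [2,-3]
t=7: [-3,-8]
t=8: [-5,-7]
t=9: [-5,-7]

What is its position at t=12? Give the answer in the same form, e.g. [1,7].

[-8,-14]

Step-to-step displacements: [+0,+0], [+4,-3], [-5,-5], [-2,+1], [+0,+0], [+4,-3], [-5,-5], [-2,+1], [+0,+0] — a repeating cycle of length 4.
step 10: apply [+4,-3] → [-1,-10]
step 11: apply [-5,-5] → [-6,-15]
step 12: apply [-2,+1] → [-8,-14]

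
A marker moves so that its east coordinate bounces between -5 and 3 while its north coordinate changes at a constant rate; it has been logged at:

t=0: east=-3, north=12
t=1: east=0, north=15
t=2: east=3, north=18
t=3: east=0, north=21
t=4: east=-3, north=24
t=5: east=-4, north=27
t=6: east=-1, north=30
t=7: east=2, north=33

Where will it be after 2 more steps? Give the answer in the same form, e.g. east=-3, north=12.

east=-2, north=39

The east coordinate travels 3 per step and bounces off the walls at -5 and 3.
  step 8: 2 → 1
  step 9: 1 → -2
The north coordinate changes by +3 each step: at step 9 it is 39.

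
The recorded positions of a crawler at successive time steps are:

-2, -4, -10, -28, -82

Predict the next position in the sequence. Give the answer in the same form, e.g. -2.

-244

Consecutive displacements -2, -6, -18, -54 scale by a factor of 3 each step.
step 5: -82 − 162 → -244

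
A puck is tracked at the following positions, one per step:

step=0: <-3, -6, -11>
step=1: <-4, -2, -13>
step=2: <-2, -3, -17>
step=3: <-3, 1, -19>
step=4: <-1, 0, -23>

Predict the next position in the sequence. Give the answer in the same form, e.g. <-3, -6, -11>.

Differencing gives <-1, +4, -2>, <+2, -1, -4>, <-1, +4, -2>, <+2, -1, -4>. This is the pattern <-1, +4, -2>, <+2, -1, -4> repeated.
step 5: apply <-1, +4, -2> → <-2, 4, -25>

<-2, 4, -25>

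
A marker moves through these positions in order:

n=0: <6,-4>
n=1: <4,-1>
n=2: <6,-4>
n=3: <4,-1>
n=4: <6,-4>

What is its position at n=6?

<6,-4>

Consecutive displacements <-2,+3>, <+2,-3>, <-2,+3>, <+2,-3> scale by a factor of -1 each step.
step 5: <6,-4> + <-2,+3> → <4,-1>
step 6: <4,-1> + <+2,-3> → <6,-4>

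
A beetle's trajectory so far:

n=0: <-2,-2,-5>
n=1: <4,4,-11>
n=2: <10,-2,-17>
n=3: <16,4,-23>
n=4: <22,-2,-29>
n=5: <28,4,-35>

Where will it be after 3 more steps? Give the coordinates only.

<46,-2,-53>

The first coordinate changes by +6 each step, so at step 8 it is -2 + 8·(6) = 46.
The second coordinate repeats the cycle [-2, 4] with period 2; step 8 mod 2 = 0, giving -2.
The third coordinate changes by -6 each step, so at step 8 it is -5 + 8·(-6) = -53.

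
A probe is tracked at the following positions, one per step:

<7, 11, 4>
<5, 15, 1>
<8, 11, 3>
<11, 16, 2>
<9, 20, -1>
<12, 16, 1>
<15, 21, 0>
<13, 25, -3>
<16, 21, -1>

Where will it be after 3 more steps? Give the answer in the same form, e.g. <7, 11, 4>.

Differencing gives <-2, +4, -3>, <+3, -4, +2>, <+3, +5, -1>, <-2, +4, -3>, <+3, -4, +2>, <+3, +5, -1>, <-2, +4, -3>, <+3, -4, +2>. This is the pattern <-2, +4, -3>, <+3, -4, +2>, <+3, +5, -1> repeated.
step 9: apply <+3, +5, -1> → <19, 26, -2>
step 10: apply <-2, +4, -3> → <17, 30, -5>
step 11: apply <+3, -4, +2> → <20, 26, -3>

<20, 26, -3>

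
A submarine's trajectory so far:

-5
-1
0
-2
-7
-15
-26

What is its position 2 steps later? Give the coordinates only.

-57

Successive displacements: +4, +1, -2, -5, -8, -11 — each changes by -3.
step 7: -26 − 14 → -40
step 8: -40 − 17 → -57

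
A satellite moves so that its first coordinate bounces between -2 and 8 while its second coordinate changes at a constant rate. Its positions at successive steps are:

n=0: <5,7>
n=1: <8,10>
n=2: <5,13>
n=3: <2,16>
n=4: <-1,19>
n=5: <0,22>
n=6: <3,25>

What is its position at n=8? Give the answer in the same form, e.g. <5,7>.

The first coordinate reflects between -2 and 8, moving 3 per step.
  step 7: 3 → 6
  step 8: 6 → 7
The second coordinate changes by +3 each step: at step 8 it is 31.

<7,31>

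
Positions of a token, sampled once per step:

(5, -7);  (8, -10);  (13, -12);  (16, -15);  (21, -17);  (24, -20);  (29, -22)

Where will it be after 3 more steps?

(40, -30)

Step-to-step displacements: (+3, -3), (+5, -2), (+3, -3), (+5, -2), (+3, -3), (+5, -2) — a repeating cycle of length 2.
step 7: apply (+3, -3) → (32, -25)
step 8: apply (+5, -2) → (37, -27)
step 9: apply (+3, -3) → (40, -30)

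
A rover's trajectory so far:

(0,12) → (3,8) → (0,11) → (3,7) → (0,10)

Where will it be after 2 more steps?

Step-to-step displacements: (+3,-4), (-3,+3), (+3,-4), (-3,+3) — a repeating cycle of length 2.
step 5: apply (+3,-4) → (3,6)
step 6: apply (-3,+3) → (0,9)

(0,9)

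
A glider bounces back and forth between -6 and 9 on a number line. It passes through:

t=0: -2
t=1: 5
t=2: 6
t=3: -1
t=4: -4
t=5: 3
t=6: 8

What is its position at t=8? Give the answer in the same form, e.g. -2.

-6

The value reflects between -6 and 9, moving 7 per step.
  step 7: 8 → 1
  step 8: 1 → -6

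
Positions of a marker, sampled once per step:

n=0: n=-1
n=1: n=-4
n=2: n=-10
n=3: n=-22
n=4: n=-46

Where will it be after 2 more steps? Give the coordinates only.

n=-190

Step-to-step displacements: -3, -6, -12, -24; each is 2× the previous.
step 5: -46 − 48 → n=-94
step 6: -94 − 96 → n=-190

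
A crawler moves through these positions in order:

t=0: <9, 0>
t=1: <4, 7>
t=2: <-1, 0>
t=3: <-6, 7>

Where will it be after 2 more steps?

First: linear, -5 per step → -16 at step 5.
Second: cycles through 0, 7 every 2 steps. Step 5 lands at position 1 of the cycle → 7.

<-16, 7>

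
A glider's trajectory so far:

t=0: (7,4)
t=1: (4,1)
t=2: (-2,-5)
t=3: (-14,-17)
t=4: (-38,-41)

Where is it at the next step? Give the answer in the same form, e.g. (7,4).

(-86,-89)

The jumps are (-3,-3), (-6,-6), (-12,-12), (-24,-24) — a geometric progression with ratio 2.
step 5: (-38,-41) + (-48,-48) → (-86,-89)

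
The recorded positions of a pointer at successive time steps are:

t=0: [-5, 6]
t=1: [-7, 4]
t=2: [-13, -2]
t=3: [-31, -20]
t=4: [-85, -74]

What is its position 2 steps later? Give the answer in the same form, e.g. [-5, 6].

[-733, -722]

The jumps are [-2, -2], [-6, -6], [-18, -18], [-54, -54] — a geometric progression with ratio 3.
step 5: [-85, -74] + [-162, -162] → [-247, -236]
step 6: [-247, -236] + [-486, -486] → [-733, -722]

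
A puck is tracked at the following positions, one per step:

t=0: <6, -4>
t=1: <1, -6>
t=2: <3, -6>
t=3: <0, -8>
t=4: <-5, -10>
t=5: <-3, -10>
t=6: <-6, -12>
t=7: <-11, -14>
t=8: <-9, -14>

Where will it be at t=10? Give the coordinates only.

Step-to-step displacements: <-5, -2>, <+2, +0>, <-3, -2>, <-5, -2>, <+2, +0>, <-3, -2>, <-5, -2>, <+2, +0> — a repeating cycle of length 3.
step 9: apply <-3, -2> → <-12, -16>
step 10: apply <-5, -2> → <-17, -18>

<-17, -18>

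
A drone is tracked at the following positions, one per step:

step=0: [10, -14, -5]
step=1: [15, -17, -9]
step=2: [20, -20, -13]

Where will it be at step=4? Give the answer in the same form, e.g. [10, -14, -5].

The position changes by [+5, -3, -4] every step.
step 3: [20, -20, -13] + [+5, -3, -4] → [25, -23, -17]
step 4: [25, -23, -17] + [+5, -3, -4] → [30, -26, -21]

[30, -26, -21]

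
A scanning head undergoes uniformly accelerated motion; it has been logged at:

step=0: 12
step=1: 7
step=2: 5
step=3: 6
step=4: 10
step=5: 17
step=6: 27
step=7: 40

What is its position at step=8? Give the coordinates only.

Taking differences between consecutive positions: -5, -2, +1, +4, +7, +10, +13. These grow by +3 each step.
step 8: 40 + 16 → 56

56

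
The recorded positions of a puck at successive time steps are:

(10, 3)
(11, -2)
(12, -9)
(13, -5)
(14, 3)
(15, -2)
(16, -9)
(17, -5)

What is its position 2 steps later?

(19, -2)

The first coordinate changes by +1 each step, so at step 9 it is 10 + 9·(1) = 19.
The second coordinate repeats the cycle [3, -2, -9, -5] with period 4; step 9 mod 4 = 1, giving -2.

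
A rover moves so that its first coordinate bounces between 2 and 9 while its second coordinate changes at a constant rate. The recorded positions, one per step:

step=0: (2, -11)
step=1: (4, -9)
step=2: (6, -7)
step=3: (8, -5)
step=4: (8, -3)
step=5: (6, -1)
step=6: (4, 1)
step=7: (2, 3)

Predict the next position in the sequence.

The first coordinate travels 2 per step and bounces off the walls at 2 and 9.
  step 8: 2 → 4
The second coordinate changes by +2 each step: at step 8 it is 5.

(4, 5)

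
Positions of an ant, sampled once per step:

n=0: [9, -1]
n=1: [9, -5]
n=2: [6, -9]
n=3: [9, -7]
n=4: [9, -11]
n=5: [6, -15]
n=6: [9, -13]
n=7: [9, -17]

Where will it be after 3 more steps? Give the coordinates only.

[9, -23]

The moves between consecutive positions are [+0, -4], [-3, -4], [+3, +2], [+0, -4], [-3, -4], [+3, +2], [+0, -4]; they repeat the 3-cycle [[+0, -4], [-3, -4], [+3, +2]].
step 8: apply [-3, -4] → [6, -21]
step 9: apply [+3, +2] → [9, -19]
step 10: apply [+0, -4] → [9, -23]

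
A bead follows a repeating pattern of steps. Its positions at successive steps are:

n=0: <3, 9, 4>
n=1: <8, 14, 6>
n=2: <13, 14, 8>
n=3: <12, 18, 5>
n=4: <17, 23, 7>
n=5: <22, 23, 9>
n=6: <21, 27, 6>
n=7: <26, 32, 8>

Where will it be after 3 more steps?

<35, 41, 9>

Differencing gives <+5, +5, +2>, <+5, +0, +2>, <-1, +4, -3>, <+5, +5, +2>, <+5, +0, +2>, <-1, +4, -3>, <+5, +5, +2>. This is the pattern <+5, +5, +2>, <+5, +0, +2>, <-1, +4, -3> repeated.
step 8: apply <+5, +0, +2> → <31, 32, 10>
step 9: apply <-1, +4, -3> → <30, 36, 7>
step 10: apply <+5, +5, +2> → <35, 41, 9>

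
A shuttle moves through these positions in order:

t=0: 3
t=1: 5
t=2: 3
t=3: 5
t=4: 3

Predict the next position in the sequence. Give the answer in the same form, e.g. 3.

Step-to-step displacements: +2, -2, +2, -2; each is -1× the previous.
step 5: 3 + 2 → 5

5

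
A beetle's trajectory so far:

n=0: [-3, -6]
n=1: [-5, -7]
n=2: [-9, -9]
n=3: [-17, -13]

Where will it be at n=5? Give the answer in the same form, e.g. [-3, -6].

Consecutive displacements [-2, -1], [-4, -2], [-8, -4] scale by a factor of 2 each step.
step 4: [-17, -13] + [-16, -8] → [-33, -21]
step 5: [-33, -21] + [-32, -16] → [-65, -37]

[-65, -37]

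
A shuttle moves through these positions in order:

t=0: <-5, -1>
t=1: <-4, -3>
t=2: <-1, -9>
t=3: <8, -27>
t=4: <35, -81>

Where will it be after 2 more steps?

Consecutive displacements <+1, -2>, <+3, -6>, <+9, -18>, <+27, -54> scale by a factor of 3 each step.
step 5: <35, -81> + <+81, -162> → <116, -243>
step 6: <116, -243> + <+243, -486> → <359, -729>

<359, -729>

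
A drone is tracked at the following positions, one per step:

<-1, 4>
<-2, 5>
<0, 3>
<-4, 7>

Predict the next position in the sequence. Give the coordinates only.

The jumps are <-1, +1>, <+2, -2>, <-4, +4> — a geometric progression with ratio -2.
step 4: <-4, 7> + <+8, -8> → <4, -1>

<4, -1>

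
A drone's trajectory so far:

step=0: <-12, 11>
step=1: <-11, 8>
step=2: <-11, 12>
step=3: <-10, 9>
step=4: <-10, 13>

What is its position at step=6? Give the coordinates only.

Step-to-step displacements: <+1, -3>, <+0, +4>, <+1, -3>, <+0, +4> — a repeating cycle of length 2.
step 5: apply <+1, -3> → <-9, 10>
step 6: apply <+0, +4> → <-9, 14>

<-9, 14>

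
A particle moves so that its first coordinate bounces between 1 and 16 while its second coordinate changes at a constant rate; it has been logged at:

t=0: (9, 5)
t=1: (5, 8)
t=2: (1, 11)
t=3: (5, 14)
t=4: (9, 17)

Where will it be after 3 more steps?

(11, 26)

The first coordinate reflects between 1 and 16, moving 4 per step.
  step 5: 9 → 13
  step 6: 13 → 15
  step 7: 15 → 11
The second coordinate changes by +3 each step: at step 7 it is 26.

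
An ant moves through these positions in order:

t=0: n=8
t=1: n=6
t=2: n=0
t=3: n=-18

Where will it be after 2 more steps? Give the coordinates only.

n=-234

The jumps are -2, -6, -18 — a geometric progression with ratio 3.
step 4: -18 − 54 → n=-72
step 5: -72 − 162 → n=-234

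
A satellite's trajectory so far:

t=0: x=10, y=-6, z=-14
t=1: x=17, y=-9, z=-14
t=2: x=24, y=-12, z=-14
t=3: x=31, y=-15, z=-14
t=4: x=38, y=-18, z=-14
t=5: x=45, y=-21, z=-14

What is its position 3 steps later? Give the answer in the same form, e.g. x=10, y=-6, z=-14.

x=66, y=-30, z=-14

Each step adds (+7,-3,+0) to the position.
step 6: x=45, y=-21, z=-14 + (+7,-3,+0) → x=52, y=-24, z=-14
step 7: x=52, y=-24, z=-14 + (+7,-3,+0) → x=59, y=-27, z=-14
step 8: x=59, y=-27, z=-14 + (+7,-3,+0) → x=66, y=-30, z=-14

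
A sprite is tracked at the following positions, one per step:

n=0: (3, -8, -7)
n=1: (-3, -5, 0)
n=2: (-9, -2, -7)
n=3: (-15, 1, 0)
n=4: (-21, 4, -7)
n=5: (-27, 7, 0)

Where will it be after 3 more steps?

(-45, 16, -7)

The first coordinate changes by -6 each step, so at step 8 it is 3 + 8·(-6) = -45.
The second coordinate changes by +3 each step, so at step 8 it is -8 + 8·(3) = 16.
The third coordinate repeats the cycle [-7, 0] with period 2; step 8 mod 2 = 0, giving -7.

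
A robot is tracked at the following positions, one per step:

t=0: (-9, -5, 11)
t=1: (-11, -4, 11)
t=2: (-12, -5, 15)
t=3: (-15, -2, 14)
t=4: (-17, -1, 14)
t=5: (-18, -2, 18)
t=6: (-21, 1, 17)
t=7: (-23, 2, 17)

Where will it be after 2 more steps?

The moves between consecutive positions are (-2, +1, +0), (-1, -1, +4), (-3, +3, -1), (-2, +1, +0), (-1, -1, +4), (-3, +3, -1), (-2, +1, +0); they repeat the 3-cycle [(-2, +1, +0), (-1, -1, +4), (-3, +3, -1)].
step 8: apply (-1, -1, +4) → (-24, 1, 21)
step 9: apply (-3, +3, -1) → (-27, 4, 20)

(-27, 4, 20)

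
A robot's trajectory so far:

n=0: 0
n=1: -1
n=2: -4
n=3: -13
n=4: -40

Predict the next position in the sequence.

-121

Consecutive displacements -1, -3, -9, -27 scale by a factor of 3 each step.
step 5: -40 − 81 → -121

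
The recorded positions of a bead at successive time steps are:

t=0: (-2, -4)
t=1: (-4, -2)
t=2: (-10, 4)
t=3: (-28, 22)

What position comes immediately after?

(-82, 76)

Consecutive displacements (-2, +2), (-6, +6), (-18, +18) scale by a factor of 3 each step.
step 4: (-28, 22) + (-54, +54) → (-82, 76)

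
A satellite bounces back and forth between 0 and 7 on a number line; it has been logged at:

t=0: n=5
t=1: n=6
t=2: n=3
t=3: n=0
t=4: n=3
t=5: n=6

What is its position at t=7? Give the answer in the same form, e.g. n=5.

n=2

The value travels 3 per step and bounces off the walls at 0 and 7.
  step 6: 6 → 5
  step 7: 5 → 2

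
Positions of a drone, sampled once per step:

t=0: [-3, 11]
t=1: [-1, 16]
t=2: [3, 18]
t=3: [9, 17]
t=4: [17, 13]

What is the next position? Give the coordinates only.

First differences are [+2, +5], [+4, +2], [+6, -1], [+8, -4]; their common second difference is [+2, -3] (constant acceleration).
step 5: [17, 13] + [+10, -7] → [27, 6]

[27, 6]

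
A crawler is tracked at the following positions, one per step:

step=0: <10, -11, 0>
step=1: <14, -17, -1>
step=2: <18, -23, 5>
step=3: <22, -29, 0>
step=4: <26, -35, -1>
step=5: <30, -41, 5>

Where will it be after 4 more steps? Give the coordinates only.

First: linear, +4 per step → 46 at step 9.
Second: linear, -6 per step → -65 at step 9.
Third: cycles through 0, -1, 5 every 3 steps. Step 9 lands at position 0 of the cycle → 0.

<46, -65, 0>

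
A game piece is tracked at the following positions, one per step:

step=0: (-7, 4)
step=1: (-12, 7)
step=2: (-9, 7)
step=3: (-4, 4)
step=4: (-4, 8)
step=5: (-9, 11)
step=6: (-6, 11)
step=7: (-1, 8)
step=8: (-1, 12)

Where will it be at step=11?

(2, 12)

Differencing gives (-5, +3), (+3, +0), (+5, -3), (+0, +4), (-5, +3), (+3, +0), (+5, -3), (+0, +4). This is the pattern (-5, +3), (+3, +0), (+5, -3), (+0, +4) repeated.
step 9: apply (-5, +3) → (-6, 15)
step 10: apply (+3, +0) → (-3, 15)
step 11: apply (+5, -3) → (2, 12)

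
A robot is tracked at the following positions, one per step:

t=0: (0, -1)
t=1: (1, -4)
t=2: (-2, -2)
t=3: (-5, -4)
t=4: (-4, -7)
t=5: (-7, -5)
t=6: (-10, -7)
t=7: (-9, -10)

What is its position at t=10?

The moves between consecutive positions are (+1, -3), (-3, +2), (-3, -2), (+1, -3), (-3, +2), (-3, -2), (+1, -3); they repeat the 3-cycle [(+1, -3), (-3, +2), (-3, -2)].
step 8: apply (-3, +2) → (-12, -8)
step 9: apply (-3, -2) → (-15, -10)
step 10: apply (+1, -3) → (-14, -13)

(-14, -13)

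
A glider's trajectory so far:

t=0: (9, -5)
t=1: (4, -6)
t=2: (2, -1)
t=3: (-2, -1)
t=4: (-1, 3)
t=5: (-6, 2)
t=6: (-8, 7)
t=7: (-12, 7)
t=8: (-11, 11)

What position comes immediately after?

The moves between consecutive positions are (-5, -1), (-2, +5), (-4, +0), (+1, +4), (-5, -1), (-2, +5), (-4, +0), (+1, +4); they repeat the 4-cycle [(-5, -1), (-2, +5), (-4, +0), (+1, +4)].
step 9: apply (-5, -1) → (-16, 10)

(-16, 10)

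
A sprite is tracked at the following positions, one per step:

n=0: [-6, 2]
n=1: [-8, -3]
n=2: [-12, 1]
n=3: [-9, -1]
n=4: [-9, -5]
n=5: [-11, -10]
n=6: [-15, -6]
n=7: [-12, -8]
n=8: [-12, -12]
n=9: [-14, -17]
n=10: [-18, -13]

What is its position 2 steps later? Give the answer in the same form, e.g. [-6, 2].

[-15, -19]

The moves between consecutive positions are [-2, -5], [-4, +4], [+3, -2], [+0, -4], [-2, -5], [-4, +4], [+3, -2], [+0, -4], [-2, -5], [-4, +4]; they repeat the 4-cycle [[-2, -5], [-4, +4], [+3, -2], [+0, -4]].
step 11: apply [+3, -2] → [-15, -15]
step 12: apply [+0, -4] → [-15, -19]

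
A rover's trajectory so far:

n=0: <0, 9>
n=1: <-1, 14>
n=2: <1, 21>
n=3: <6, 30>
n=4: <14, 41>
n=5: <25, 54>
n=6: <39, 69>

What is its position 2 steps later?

First differences are <-1, +5>, <+2, +7>, <+5, +9>, <+8, +11>, <+11, +13>, <+14, +15>; their common second difference is <+3, +2> (constant acceleration).
step 7: <39, 69> + <+17, +17> → <56, 86>
step 8: <56, 86> + <+20, +19> → <76, 105>

<76, 105>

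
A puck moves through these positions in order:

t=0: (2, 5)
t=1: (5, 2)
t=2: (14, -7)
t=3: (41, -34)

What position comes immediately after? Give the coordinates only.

Step-to-step displacements: (+3, -3), (+9, -9), (+27, -27); each is 3× the previous.
step 4: (41, -34) + (+81, -81) → (122, -115)

(122, -115)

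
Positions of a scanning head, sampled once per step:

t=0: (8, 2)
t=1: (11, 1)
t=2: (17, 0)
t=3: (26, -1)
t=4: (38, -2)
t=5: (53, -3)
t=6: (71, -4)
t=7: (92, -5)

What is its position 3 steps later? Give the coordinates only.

(173, -8)

Taking differences between consecutive positions: (+3, -1), (+6, -1), (+9, -1), (+12, -1), (+15, -1), (+18, -1), (+21, -1). These grow by (+3, +0) each step.
step 8: (92, -5) + (+24, -1) → (116, -6)
step 9: (116, -6) + (+27, -1) → (143, -7)
step 10: (143, -7) + (+30, -1) → (173, -8)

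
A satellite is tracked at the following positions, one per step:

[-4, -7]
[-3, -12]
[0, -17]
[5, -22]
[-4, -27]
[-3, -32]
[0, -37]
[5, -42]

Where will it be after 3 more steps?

The first coordinate repeats the cycle [-4, -3, 0, 5] with period 4; step 10 mod 4 = 2, giving 0.
The second coordinate changes by -5 each step, so at step 10 it is -7 + 10·(-5) = -57.

[0, -57]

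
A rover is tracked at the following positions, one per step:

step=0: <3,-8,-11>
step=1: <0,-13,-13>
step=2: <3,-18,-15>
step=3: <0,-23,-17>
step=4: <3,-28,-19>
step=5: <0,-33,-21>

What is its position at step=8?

First: cycles through 3, 0 every 2 steps. Step 8 lands at position 0 of the cycle → 3.
Second: linear, -5 per step → -48 at step 8.
Third: linear, -2 per step → -27 at step 8.

<3,-48,-27>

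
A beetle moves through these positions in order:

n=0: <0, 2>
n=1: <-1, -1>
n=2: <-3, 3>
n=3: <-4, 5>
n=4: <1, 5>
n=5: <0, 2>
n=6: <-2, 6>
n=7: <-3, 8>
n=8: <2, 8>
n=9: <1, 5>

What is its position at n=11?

Step-to-step displacements: <-1, -3>, <-2, +4>, <-1, +2>, <+5, +0>, <-1, -3>, <-2, +4>, <-1, +2>, <+5, +0>, <-1, -3> — a repeating cycle of length 4.
step 10: apply <-2, +4> → <-1, 9>
step 11: apply <-1, +2> → <-2, 11>

<-2, 11>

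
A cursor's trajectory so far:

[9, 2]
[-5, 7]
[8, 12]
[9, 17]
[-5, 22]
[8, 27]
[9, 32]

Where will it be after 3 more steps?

[9, 47]

First: cycles through 9, -5, 8 every 3 steps. Step 9 lands at position 0 of the cycle → 9.
Second: linear, +5 per step → 47 at step 9.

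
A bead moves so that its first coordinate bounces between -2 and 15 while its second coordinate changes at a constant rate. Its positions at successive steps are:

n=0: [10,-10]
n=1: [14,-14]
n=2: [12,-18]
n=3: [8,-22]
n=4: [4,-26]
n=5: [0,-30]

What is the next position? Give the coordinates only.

[0,-34]

The first coordinate reflects between -2 and 15, moving 4 per step.
  step 6: 0 → 0
The second coordinate changes by -4 each step: at step 6 it is -34.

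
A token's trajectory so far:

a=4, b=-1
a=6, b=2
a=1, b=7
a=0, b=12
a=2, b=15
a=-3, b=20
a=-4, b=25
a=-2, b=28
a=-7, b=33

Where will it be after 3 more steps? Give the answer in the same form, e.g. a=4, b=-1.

a=-11, b=46

Differencing gives (+2,+3), (-5,+5), (-1,+5), (+2,+3), (-5,+5), (-1,+5), (+2,+3), (-5,+5). This is the pattern (+2,+3), (-5,+5), (-1,+5) repeated.
step 9: apply (-1,+5) → a=-8, b=38
step 10: apply (+2,+3) → a=-6, b=41
step 11: apply (-5,+5) → a=-11, b=46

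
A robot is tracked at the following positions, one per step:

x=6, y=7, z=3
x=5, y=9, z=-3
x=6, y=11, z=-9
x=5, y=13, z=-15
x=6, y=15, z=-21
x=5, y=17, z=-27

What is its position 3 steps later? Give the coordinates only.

x=6, y=23, z=-45

X: cycles through 6, 5 every 2 steps. Step 8 lands at position 0 of the cycle → 6.
Y: linear, +2 per step → 23 at step 8.
Z: linear, -6 per step → -45 at step 8.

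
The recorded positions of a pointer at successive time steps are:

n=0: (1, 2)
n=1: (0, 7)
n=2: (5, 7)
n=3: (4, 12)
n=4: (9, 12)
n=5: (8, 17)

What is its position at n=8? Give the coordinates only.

(17, 22)

The moves between consecutive positions are (-1, +5), (+5, +0), (-1, +5), (+5, +0), (-1, +5); they repeat the 2-cycle [(-1, +5), (+5, +0)].
step 6: apply (+5, +0) → (13, 17)
step 7: apply (-1, +5) → (12, 22)
step 8: apply (+5, +0) → (17, 22)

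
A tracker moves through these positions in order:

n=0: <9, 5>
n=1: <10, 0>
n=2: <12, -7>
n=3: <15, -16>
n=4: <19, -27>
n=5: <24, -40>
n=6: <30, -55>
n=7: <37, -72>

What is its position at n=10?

Taking differences between consecutive positions: <+1, -5>, <+2, -7>, <+3, -9>, <+4, -11>, <+5, -13>, <+6, -15>, <+7, -17>. These grow by <+1, -2> each step.
step 8: <37, -72> + <+8, -19> → <45, -91>
step 9: <45, -91> + <+9, -21> → <54, -112>
step 10: <54, -112> + <+10, -23> → <64, -135>

<64, -135>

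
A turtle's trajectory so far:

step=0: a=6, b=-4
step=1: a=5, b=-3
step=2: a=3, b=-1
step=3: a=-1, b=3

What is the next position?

The jumps are (-1, +1), (-2, +2), (-4, +4) — a geometric progression with ratio 2.
step 4: a=-1, b=3 + (-8, +8) → a=-9, b=11

a=-9, b=11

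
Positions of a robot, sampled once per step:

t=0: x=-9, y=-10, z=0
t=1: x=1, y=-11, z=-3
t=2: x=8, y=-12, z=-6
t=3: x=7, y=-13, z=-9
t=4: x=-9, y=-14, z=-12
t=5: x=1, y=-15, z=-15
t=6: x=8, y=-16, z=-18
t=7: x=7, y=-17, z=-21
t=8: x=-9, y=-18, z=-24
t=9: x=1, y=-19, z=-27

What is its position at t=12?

x=-9, y=-22, z=-36

X: cycles through -9, 1, 8, 7 every 4 steps. Step 12 lands at position 0 of the cycle → -9.
Y: linear, -1 per step → -22 at step 12.
Z: linear, -3 per step → -36 at step 12.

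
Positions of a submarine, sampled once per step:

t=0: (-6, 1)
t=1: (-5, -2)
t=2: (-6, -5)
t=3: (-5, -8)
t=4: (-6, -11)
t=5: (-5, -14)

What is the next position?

First: cycles through -6, -5 every 2 steps. Step 6 lands at position 0 of the cycle → -6.
Second: linear, -3 per step → -17 at step 6.

(-6, -17)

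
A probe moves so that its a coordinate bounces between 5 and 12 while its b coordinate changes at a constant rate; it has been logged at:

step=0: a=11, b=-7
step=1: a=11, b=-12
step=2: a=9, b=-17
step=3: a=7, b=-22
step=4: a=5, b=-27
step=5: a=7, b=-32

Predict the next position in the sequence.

The a coordinate reflects between 5 and 12, moving 2 per step.
  step 6: 7 → 9
The b coordinate changes by -5 each step: at step 6 it is -37.

a=9, b=-37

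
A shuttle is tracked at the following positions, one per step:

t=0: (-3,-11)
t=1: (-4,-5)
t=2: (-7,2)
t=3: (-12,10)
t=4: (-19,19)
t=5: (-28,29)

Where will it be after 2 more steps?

(-52,52)

Successive displacements: (-1,+6), (-3,+7), (-5,+8), (-7,+9), (-9,+10) — each changes by (-2,+1).
step 6: (-28,29) + (-11,+11) → (-39,40)
step 7: (-39,40) + (-13,+12) → (-52,52)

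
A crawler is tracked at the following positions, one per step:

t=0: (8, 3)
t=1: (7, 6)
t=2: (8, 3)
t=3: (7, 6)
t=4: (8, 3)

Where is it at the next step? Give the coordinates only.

Consecutive displacements (-1, +3), (+1, -3), (-1, +3), (+1, -3) scale by a factor of -1 each step.
step 5: (8, 3) + (-1, +3) → (7, 6)

(7, 6)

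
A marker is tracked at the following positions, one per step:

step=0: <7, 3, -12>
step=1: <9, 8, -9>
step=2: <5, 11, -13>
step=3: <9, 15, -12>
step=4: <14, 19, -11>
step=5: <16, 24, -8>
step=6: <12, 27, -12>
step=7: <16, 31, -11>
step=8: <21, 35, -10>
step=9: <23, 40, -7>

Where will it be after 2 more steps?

<23, 47, -10>

Differencing gives <+2, +5, +3>, <-4, +3, -4>, <+4, +4, +1>, <+5, +4, +1>, <+2, +5, +3>, <-4, +3, -4>, <+4, +4, +1>, <+5, +4, +1>, <+2, +5, +3>. This is the pattern <+2, +5, +3>, <-4, +3, -4>, <+4, +4, +1>, <+5, +4, +1> repeated.
step 10: apply <-4, +3, -4> → <19, 43, -11>
step 11: apply <+4, +4, +1> → <23, 47, -10>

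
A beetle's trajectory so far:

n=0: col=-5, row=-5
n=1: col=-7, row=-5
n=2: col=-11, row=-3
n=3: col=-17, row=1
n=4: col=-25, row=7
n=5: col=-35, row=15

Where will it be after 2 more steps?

col=-61, row=37

Taking differences between consecutive positions: (-2, +0), (-4, +2), (-6, +4), (-8, +6), (-10, +8). These grow by (-2, +2) each step.
step 6: col=-35, row=15 + (-12, +10) → col=-47, row=25
step 7: col=-47, row=25 + (-14, +12) → col=-61, row=37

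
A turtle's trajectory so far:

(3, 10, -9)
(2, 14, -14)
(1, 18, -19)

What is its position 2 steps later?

Constant displacement of (-1, +4, -5) per step.
step 3: (1, 18, -19) + (-1, +4, -5) → (0, 22, -24)
step 4: (0, 22, -24) + (-1, +4, -5) → (-1, 26, -29)

(-1, 26, -29)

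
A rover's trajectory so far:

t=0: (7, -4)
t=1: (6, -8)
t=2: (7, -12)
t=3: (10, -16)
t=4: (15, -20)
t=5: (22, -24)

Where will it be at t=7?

Taking differences between consecutive positions: (-1, -4), (+1, -4), (+3, -4), (+5, -4), (+7, -4). These grow by (+2, +0) each step.
step 6: (22, -24) + (+9, -4) → (31, -28)
step 7: (31, -28) + (+11, -4) → (42, -32)

(42, -32)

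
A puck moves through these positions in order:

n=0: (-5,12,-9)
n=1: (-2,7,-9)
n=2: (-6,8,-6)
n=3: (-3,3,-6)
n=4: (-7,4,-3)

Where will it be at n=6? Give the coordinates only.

Step-to-step displacements: (+3,-5,+0), (-4,+1,+3), (+3,-5,+0), (-4,+1,+3) — a repeating cycle of length 2.
step 5: apply (+3,-5,+0) → (-4,-1,-3)
step 6: apply (-4,+1,+3) → (-8,0,0)

(-8,0,0)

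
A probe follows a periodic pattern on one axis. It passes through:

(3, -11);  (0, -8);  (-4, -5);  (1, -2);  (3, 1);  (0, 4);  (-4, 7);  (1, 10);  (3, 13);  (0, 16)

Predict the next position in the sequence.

The first coordinate repeats the cycle [3, 0, -4, 1] with period 4; step 10 mod 4 = 2, giving -4.
The second coordinate changes by +3 each step, so at step 10 it is -11 + 10·(3) = 19.

(-4, 19)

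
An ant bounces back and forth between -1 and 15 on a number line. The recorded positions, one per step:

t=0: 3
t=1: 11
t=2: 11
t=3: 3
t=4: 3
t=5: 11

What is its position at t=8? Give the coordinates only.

3

The value travels 8 per step and bounces off the walls at -1 and 15.
  step 6: 11 → 11
  step 7: 11 → 3
  step 8: 3 → 3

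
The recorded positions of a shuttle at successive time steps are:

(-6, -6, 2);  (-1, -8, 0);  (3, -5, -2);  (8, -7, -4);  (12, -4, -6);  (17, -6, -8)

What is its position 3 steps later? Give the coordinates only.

Differencing gives (+5, -2, -2), (+4, +3, -2), (+5, -2, -2), (+4, +3, -2), (+5, -2, -2). This is the pattern (+5, -2, -2), (+4, +3, -2) repeated.
step 6: apply (+4, +3, -2) → (21, -3, -10)
step 7: apply (+5, -2, -2) → (26, -5, -12)
step 8: apply (+4, +3, -2) → (30, -2, -14)

(30, -2, -14)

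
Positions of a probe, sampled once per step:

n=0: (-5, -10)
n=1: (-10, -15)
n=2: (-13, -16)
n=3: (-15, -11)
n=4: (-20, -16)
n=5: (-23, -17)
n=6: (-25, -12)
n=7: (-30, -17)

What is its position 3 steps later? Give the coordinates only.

(-40, -18)

Step-to-step displacements: (-5, -5), (-3, -1), (-2, +5), (-5, -5), (-3, -1), (-2, +5), (-5, -5) — a repeating cycle of length 3.
step 8: apply (-3, -1) → (-33, -18)
step 9: apply (-2, +5) → (-35, -13)
step 10: apply (-5, -5) → (-40, -18)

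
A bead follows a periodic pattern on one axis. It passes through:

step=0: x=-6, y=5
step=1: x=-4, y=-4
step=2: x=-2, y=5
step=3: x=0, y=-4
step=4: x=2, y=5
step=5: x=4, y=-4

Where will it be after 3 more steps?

X: linear, +2 per step → 10 at step 8.
Y: cycles through 5, -4 every 2 steps. Step 8 lands at position 0 of the cycle → 5.

x=10, y=5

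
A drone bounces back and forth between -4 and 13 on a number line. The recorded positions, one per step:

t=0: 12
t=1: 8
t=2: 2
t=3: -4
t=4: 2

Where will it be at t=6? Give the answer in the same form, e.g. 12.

The value reflects between -4 and 13, moving 6 per step.
  step 5: 2 → 8
  step 6: 8 → 12

12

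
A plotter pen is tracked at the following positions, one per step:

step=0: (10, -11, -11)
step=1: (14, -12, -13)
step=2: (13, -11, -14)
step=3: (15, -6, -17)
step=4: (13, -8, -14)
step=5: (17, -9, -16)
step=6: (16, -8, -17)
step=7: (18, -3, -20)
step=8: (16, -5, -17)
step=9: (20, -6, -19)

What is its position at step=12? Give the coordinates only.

(19, -2, -20)

Step-to-step displacements: (+4, -1, -2), (-1, +1, -1), (+2, +5, -3), (-2, -2, +3), (+4, -1, -2), (-1, +1, -1), (+2, +5, -3), (-2, -2, +3), (+4, -1, -2) — a repeating cycle of length 4.
step 10: apply (-1, +1, -1) → (19, -5, -20)
step 11: apply (+2, +5, -3) → (21, 0, -23)
step 12: apply (-2, -2, +3) → (19, -2, -20)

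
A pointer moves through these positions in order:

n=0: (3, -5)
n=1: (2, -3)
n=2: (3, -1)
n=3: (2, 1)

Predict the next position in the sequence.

(3, 3)

The first coordinate repeats the cycle [3, 2] with period 2; step 4 mod 2 = 0, giving 3.
The second coordinate changes by +2 each step, so at step 4 it is -5 + 4·(2) = 3.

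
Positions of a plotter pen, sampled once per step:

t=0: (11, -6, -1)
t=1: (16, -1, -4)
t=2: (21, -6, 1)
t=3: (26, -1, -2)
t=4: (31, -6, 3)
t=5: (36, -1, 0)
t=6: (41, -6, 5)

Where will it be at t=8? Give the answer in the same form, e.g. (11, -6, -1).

Differencing gives (+5, +5, -3), (+5, -5, +5), (+5, +5, -3), (+5, -5, +5), (+5, +5, -3), (+5, -5, +5). This is the pattern (+5, +5, -3), (+5, -5, +5) repeated.
step 7: apply (+5, +5, -3) → (46, -1, 2)
step 8: apply (+5, -5, +5) → (51, -6, 7)

(51, -6, 7)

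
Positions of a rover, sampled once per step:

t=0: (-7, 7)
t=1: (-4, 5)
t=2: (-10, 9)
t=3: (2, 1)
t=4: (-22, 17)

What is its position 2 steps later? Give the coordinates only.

(-70, 49)

The jumps are (+3, -2), (-6, +4), (+12, -8), (-24, +16) — a geometric progression with ratio -2.
step 5: (-22, 17) + (+48, -32) → (26, -15)
step 6: (26, -15) + (-96, +64) → (-70, 49)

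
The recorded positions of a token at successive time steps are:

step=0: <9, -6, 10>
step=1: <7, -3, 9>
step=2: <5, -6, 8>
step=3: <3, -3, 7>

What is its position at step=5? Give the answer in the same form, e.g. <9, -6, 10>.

First: linear, -2 per step → -1 at step 5.
Second: cycles through -6, -3 every 2 steps. Step 5 lands at position 1 of the cycle → -3.
Third: linear, -1 per step → 5 at step 5.

<-1, -3, 5>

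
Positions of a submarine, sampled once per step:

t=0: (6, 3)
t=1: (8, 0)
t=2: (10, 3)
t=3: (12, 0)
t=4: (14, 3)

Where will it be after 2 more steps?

(18, 3)

The first coordinate changes by +2 each step, so at step 6 it is 6 + 6·(2) = 18.
The second coordinate repeats the cycle [3, 0] with period 2; step 6 mod 2 = 0, giving 3.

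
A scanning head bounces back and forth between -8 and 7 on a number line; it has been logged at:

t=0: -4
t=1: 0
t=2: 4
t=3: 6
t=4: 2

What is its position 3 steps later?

-6

The value travels 4 per step and bounces off the walls at -8 and 7.
  step 5: 2 → -2
  step 6: -2 → -6
  step 7: -6 → -6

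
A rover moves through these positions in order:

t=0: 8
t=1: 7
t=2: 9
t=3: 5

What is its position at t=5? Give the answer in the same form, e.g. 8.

The jumps are -1, +2, -4 — a geometric progression with ratio -2.
step 4: 5 + 8 → 13
step 5: 13 − 16 → -3

-3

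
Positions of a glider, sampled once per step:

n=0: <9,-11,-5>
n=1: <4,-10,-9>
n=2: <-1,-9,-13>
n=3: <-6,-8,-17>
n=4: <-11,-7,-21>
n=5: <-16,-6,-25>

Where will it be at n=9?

Constant displacement of <-5,+1,-4> per step.
step 6: <-16,-6,-25> + <-5,+1,-4> → <-21,-5,-29>
step 7: <-21,-5,-29> + <-5,+1,-4> → <-26,-4,-33>
step 8: <-26,-4,-33> + <-5,+1,-4> → <-31,-3,-37>
step 9: <-31,-3,-37> + <-5,+1,-4> → <-36,-2,-41>

<-36,-2,-41>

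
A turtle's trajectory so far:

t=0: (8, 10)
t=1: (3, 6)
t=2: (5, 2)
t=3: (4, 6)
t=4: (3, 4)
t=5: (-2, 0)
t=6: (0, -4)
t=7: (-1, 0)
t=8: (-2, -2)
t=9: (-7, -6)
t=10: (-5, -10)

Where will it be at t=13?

Step-to-step displacements: (-5, -4), (+2, -4), (-1, +4), (-1, -2), (-5, -4), (+2, -4), (-1, +4), (-1, -2), (-5, -4), (+2, -4) — a repeating cycle of length 4.
step 11: apply (-1, +4) → (-6, -6)
step 12: apply (-1, -2) → (-7, -8)
step 13: apply (-5, -4) → (-12, -12)

(-12, -12)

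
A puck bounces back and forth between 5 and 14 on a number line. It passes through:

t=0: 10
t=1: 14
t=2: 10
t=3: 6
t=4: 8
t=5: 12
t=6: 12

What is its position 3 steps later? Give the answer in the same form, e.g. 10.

10

The value travels 4 per step and bounces off the walls at 5 and 14.
  step 7: 12 → 8
  step 8: 8 → 6
  step 9: 6 → 10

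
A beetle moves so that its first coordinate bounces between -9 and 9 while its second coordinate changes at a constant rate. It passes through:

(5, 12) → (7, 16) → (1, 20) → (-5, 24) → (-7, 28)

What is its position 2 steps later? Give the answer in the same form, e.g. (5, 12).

(5, 36)

The first coordinate reflects between -9 and 9, moving 6 per step.
  step 5: -7 → -1
  step 6: -1 → 5
The second coordinate changes by +4 each step: at step 6 it is 36.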